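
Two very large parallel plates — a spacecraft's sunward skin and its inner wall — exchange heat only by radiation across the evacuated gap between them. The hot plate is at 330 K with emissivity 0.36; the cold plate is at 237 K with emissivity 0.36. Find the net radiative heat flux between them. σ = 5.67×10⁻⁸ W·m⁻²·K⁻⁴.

q ≈ 108 W/m²

For two infinite grey parallel plates, q = σ(T₁⁴ − T₂⁴)/(1/ε₁ + 1/ε₂ − 1).
T₁⁴ − T₂⁴ = 1.186×10¹⁰ − 3.155×10⁹ = 8.704×10⁹ K⁴.
1/ε₁ + 1/ε₂ − 1 = 2.778 + 2.778 − 1 = 4.556.
q = 5.67×10⁻⁸ × 8.704×10⁹ / 4.556.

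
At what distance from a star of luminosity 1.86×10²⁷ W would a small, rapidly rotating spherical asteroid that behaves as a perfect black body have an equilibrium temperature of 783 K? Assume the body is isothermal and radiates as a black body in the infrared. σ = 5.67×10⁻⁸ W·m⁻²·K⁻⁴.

d ≈ 4.17×10¹⁰ m

For an isothermal black-emitting sphere, (1−a)S·πr² = σ·4πr²·T⁴ ⇒ S = 4σT⁴/(1−a).
S = 4·5.67×10⁻⁸·(783)⁴/1.00 = 85250 W/m².
Flux falls as S = L/(4πd²), so d = √(L/(4πS)) = √(1.86×10²⁷/(4π·85250)).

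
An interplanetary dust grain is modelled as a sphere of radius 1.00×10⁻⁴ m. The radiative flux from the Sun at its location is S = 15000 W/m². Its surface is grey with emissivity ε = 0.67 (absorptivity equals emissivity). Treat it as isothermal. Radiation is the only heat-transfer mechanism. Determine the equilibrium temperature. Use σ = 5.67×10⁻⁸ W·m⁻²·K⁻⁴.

At equilibrium, absorbed power = emitted power.
Absorbing cross-section = πr² = 3.142×10⁻⁸ m²; emitting surface = 4πr² = 1.257×10⁻⁷ m² (ratio 4).
εS·A_cross = εσ·A_surf·T⁴  ⇒  T⁴ = S/(4σ)   (ε cancels).
T⁴ = 15000/(4·5.67×10⁻⁸) = 6.614×10¹⁰ K⁴.
T = (6.614×10¹⁰)^(1/4).

T ≈ 507 K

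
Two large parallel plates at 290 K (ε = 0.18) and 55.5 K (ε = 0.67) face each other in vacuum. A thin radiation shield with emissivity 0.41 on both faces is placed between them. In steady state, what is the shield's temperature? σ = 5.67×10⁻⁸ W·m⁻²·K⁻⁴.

T_s ≈ 214 K

In steady state the net flux on the hot side equals that on the cold side.
σ(T₁⁴−T_s⁴)/D₁ = σ(T_s⁴−T₂⁴)/D₂, with D₁ = 1/ε₁+1/ε_s−1 = 6.995, D₂ = 1/ε_s+1/ε₂−1 = 2.932.
Solve for T_s⁴: T_s⁴ = (D₂·T₁⁴ + D₁·T₂⁴)/(D₁+D₂) = 2.096×10⁹ K⁴.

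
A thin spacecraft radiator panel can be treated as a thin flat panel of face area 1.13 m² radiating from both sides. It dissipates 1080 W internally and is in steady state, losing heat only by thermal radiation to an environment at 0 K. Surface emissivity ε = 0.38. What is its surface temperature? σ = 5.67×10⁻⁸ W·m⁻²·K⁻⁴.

T ≈ 386 K

Steady state: internal power = radiated power, P = εσA T⁴.
Radiating area A = 2·1.13 = 2.260 m².
T⁴ = P/(εσA) = 1080/(0.38·5.67×10⁻⁸·2.260) = 2.218×10¹⁰ K⁴.
T = (2.218×10¹⁰)^(1/4).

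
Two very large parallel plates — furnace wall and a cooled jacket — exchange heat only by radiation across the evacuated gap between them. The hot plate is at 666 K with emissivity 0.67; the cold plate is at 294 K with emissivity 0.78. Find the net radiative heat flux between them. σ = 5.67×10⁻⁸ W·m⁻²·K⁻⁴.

For two infinite grey parallel plates, q = σ(T₁⁴ − T₂⁴)/(1/ε₁ + 1/ε₂ − 1).
T₁⁴ − T₂⁴ = 1.967×10¹¹ − 7.471×10⁹ = 1.893×10¹¹ K⁴.
1/ε₁ + 1/ε₂ − 1 = 1.493 + 1.282 − 1 = 1.775.
q = 5.67×10⁻⁸ × 1.893×10¹¹ / 1.775.

q ≈ 6050 W/m²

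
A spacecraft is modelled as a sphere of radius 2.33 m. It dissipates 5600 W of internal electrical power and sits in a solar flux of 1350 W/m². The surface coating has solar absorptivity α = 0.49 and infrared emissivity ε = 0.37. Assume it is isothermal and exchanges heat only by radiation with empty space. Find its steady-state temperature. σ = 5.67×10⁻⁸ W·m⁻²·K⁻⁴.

At steady state, absorbed solar power + internal power = radiated power.
Absorbed: α·S·A_cross = 0.49·1350·17.06 = 11280 W (cross-section πr²).
Total input = 11280 + 5600 = 16880 W.
Radiated: εσ·A_surf·T⁴ with A_surf = 4πr² = 68.22 m².
T⁴ = 16880/(0.37·5.67×10⁻⁸·68.22) = 1.180×10¹⁰ K⁴.

T ≈ 330 K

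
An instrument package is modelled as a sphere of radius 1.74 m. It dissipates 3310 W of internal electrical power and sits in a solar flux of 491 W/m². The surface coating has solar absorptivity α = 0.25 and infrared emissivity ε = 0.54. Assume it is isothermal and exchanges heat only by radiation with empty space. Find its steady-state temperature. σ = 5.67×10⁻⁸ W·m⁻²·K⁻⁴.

At steady state, absorbed solar power + internal power = radiated power.
Absorbed: α·S·A_cross = 0.25·491·9.511 = 1168 W (cross-section πr²).
Total input = 1168 + 3310 = 4478 W.
Radiated: εσ·A_surf·T⁴ with A_surf = 4πr² = 38.05 m².
T⁴ = 4478/(0.54·5.67×10⁻⁸·38.05) = 3.844×10⁹ K⁴.

T ≈ 249 K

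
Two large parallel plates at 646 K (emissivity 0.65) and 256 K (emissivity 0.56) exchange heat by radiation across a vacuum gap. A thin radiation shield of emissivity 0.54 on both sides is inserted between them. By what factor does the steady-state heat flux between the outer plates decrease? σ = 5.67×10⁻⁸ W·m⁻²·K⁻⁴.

Without shield: q₀ = σΔ(T⁴)/(1/ε₁+1/ε₂−1) with denominator 2.324.
With shield the two gaps are in series; the resistances add: (1/ε₁+1/ε_s−1)+(1/ε_s+1/ε₂−1) = 2.390+2.638 = 5.028.
Heat-flux ratio q₀/q = 5.028/2.324.

factor ≈ 2.16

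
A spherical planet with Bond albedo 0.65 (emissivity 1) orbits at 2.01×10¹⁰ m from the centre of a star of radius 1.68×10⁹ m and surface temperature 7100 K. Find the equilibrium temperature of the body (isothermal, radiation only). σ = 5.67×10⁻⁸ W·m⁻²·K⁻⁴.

T ≈ 1120 K

The star's surface emits σT_*⁴; at distance d the flux is S = σT_*⁴(R_*/d)².
S = 5.67×10⁻⁸·(7100)⁴·(1.68×10⁹/2.01×10¹⁰)² = 1.007×10⁶ W/m².
For an isothermal sphere T⁴ = (1−a)S/(4σ) = 1.553×10¹² K⁴.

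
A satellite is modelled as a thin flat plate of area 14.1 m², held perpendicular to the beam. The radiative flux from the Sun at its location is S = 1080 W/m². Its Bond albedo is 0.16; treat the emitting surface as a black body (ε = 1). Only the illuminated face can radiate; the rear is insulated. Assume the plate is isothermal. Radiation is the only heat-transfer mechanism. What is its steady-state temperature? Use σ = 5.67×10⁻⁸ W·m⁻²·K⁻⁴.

At equilibrium, absorbed power = emitted power.
Absorbing cross-section = A = 14.10 m²; emitting surface = A = 14.10 m² (ratio 1).
(1−a)S·A_cross = εσ·A_surf·T⁴  ⇒  T⁴ = (1−a)S/(1σ).
T⁴ = 0.840·1080/(1·5.67×10⁻⁸) = 1.600×10¹⁰ K⁴.
T = (1.600×10¹⁰)^(1/4).

T ≈ 356 K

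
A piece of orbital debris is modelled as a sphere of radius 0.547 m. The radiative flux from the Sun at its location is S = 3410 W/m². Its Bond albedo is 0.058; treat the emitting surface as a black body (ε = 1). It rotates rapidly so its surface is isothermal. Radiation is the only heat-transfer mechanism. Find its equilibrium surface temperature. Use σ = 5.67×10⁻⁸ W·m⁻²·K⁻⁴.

At equilibrium, absorbed power = emitted power.
Absorbing cross-section = πr² = 0.9400 m²; emitting surface = 4πr² = 3.760 m² (ratio 4).
(1−a)S·A_cross = εσ·A_surf·T⁴  ⇒  T⁴ = (1−a)S/(4σ).
T⁴ = 0.942·3410/(4·5.67×10⁻⁸) = 1.416×10¹⁰ K⁴.
T = (1.416×10¹⁰)^(1/4).

T ≈ 345 K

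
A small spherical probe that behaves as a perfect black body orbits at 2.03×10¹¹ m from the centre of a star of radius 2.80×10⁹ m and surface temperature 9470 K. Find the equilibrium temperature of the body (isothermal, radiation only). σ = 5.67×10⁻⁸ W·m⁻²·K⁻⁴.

T ≈ 786 K

The star's surface emits σT_*⁴; at distance d the flux is S = σT_*⁴(R_*/d)².
S = 5.67×10⁻⁸·(9470)⁴·(2.80×10⁹/2.03×10¹¹)² = 86760 W/m².
For an isothermal sphere T⁴ = (1−a)S/(4σ) = 3.825×10¹¹ K⁴.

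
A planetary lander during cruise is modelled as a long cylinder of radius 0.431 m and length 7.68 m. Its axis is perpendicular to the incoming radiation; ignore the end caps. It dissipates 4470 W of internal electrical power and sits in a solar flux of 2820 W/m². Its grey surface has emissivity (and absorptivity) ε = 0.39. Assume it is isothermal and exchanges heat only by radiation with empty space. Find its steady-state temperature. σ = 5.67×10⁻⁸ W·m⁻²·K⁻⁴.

T ≈ 400 K

At steady state, absorbed solar power + internal power = radiated power.
Absorbed: α·S·A_cross = 0.39·2820·6.620 = 7281 W (cross-section 2rL).
Total input = 7281 + 4470 = 11750 W.
Radiated: εσ·A_surf·T⁴ with A_surf = 2πrL = 20.80 m².
T⁴ = 11750/(0.39·5.67×10⁻⁸·20.80) = 2.555×10¹⁰ K⁴.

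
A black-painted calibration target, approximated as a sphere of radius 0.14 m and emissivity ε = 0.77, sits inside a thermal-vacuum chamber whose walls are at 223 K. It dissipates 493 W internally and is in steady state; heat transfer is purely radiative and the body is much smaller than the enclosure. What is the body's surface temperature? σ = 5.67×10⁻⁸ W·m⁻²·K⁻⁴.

For a small grey body in a large enclosure, net radiated power = εσA(T⁴ − T_w⁴).
Steady state: P = εσA(T⁴ − T_w⁴) with A = 4πr² = 0.2463 m².
T⁴ = P/(εσA) + T_w⁴ = 493/(0.77·5.67×10⁻⁸·0.2463) + (223)⁴
    = 4.585×10¹⁰ + 2.473×10⁹ = 4.832×10¹⁰ K⁴.

T ≈ 469 K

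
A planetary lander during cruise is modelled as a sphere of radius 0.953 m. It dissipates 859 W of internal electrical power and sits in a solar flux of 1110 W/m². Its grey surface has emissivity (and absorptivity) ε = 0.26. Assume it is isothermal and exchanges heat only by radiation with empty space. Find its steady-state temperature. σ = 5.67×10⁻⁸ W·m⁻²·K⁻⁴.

At steady state, absorbed solar power + internal power = radiated power.
Absorbed: α·S·A_cross = 0.26·1110·2.853 = 823.4 W (cross-section πr²).
Total input = 823.4 + 859 = 1682 W.
Radiated: εσ·A_surf·T⁴ with A_surf = 4πr² = 11.41 m².
T⁴ = 1682/(0.26·5.67×10⁻⁸·11.41) = 1.000×10¹⁰ K⁴.

T ≈ 316 K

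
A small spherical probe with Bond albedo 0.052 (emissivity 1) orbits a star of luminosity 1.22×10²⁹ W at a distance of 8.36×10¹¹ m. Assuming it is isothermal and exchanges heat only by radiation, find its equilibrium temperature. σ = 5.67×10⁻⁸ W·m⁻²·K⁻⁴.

First find the stellar flux at distance d: S = L/(4πd²) = 1.22×10²⁹/(4π·(8.36×10¹¹)²) = 13890 W/m².
For an isothermal sphere, absorbed (1−a)S·πr² = emitted σ·4πr²·T⁴, so T⁴ = (1−a)S/(4σ).
T⁴ = 0.948·13890/(4·5.67×10⁻⁸) = 5.806×10¹⁰ K⁴.

T ≈ 491 K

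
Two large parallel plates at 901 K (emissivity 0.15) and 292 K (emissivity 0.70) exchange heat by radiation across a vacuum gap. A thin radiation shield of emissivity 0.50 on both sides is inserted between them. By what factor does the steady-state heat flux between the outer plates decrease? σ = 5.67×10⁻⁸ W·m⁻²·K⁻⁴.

Without shield: q₀ = σΔ(T⁴)/(1/ε₁+1/ε₂−1) with denominator 7.095.
With shield the two gaps are in series; the resistances add: (1/ε₁+1/ε_s−1)+(1/ε_s+1/ε₂−1) = 7.667+2.429 = 10.10.
Heat-flux ratio q₀/q = 10.10/7.095.

factor ≈ 1.42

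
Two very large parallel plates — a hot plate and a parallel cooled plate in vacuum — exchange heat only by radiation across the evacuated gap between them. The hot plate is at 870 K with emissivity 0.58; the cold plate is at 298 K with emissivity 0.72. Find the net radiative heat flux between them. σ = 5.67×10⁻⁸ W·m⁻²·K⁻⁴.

q ≈ 15200 W/m²

For two infinite grey parallel plates, q = σ(T₁⁴ − T₂⁴)/(1/ε₁ + 1/ε₂ − 1).
T₁⁴ − T₂⁴ = 5.729×10¹¹ − 7.886×10⁹ = 5.650×10¹¹ K⁴.
1/ε₁ + 1/ε₂ − 1 = 1.724 + 1.389 − 1 = 2.113.
q = 5.67×10⁻⁸ × 5.650×10¹¹ / 2.113.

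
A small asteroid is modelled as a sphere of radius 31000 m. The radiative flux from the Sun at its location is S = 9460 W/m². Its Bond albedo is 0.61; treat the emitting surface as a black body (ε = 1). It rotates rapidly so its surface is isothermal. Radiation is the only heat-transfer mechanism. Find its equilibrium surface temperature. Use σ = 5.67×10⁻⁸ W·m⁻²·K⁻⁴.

At equilibrium, absorbed power = emitted power.
Absorbing cross-section = πr² = 3.019×10⁹ m²; emitting surface = 4πr² = 1.208×10¹⁰ m² (ratio 4).
(1−a)S·A_cross = εσ·A_surf·T⁴  ⇒  T⁴ = (1−a)S/(4σ).
T⁴ = 0.390·9460/(4·5.67×10⁻⁸) = 1.627×10¹⁰ K⁴.
T = (1.627×10¹⁰)^(1/4).

T ≈ 357 K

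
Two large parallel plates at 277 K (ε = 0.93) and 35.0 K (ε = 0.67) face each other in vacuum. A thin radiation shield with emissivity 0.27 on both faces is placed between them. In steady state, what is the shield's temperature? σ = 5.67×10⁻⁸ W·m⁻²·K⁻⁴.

In steady state the net flux on the hot side equals that on the cold side.
σ(T₁⁴−T_s⁴)/D₁ = σ(T_s⁴−T₂⁴)/D₂, with D₁ = 1/ε₁+1/ε_s−1 = 3.779, D₂ = 1/ε_s+1/ε₂−1 = 4.196.
Solve for T_s⁴: T_s⁴ = (D₂·T₁⁴ + D₁·T₂⁴)/(D₁+D₂) = 3.098×10⁹ K⁴.

T_s ≈ 236 K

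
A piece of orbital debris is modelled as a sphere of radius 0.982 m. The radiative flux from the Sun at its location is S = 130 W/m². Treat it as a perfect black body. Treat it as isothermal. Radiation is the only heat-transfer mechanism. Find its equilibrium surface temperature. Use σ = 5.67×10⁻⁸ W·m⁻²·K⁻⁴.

T ≈ 155 K

At equilibrium, absorbed power = emitted power.
Absorbing cross-section = πr² = 3.030 m²; emitting surface = 4πr² = 12.12 m² (ratio 4).
S·A_cross = εσ·A_surf·T⁴  ⇒  T⁴ = S/(4σ).
T⁴ = 1.00·130/(4·5.67×10⁻⁸) = 5.732×10⁸ K⁴.
T = (5.732×10⁸)^(1/4).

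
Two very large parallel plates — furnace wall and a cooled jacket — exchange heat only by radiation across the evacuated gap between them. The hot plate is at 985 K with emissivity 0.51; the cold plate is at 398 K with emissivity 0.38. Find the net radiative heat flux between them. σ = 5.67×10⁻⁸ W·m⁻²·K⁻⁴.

q ≈ 14500 W/m²

For two infinite grey parallel plates, q = σ(T₁⁴ − T₂⁴)/(1/ε₁ + 1/ε₂ − 1).
T₁⁴ − T₂⁴ = 9.413×10¹¹ − 2.509×10¹⁰ = 9.162×10¹¹ K⁴.
1/ε₁ + 1/ε₂ − 1 = 1.961 + 2.632 − 1 = 3.592.
q = 5.67×10⁻⁸ × 9.162×10¹¹ / 3.592.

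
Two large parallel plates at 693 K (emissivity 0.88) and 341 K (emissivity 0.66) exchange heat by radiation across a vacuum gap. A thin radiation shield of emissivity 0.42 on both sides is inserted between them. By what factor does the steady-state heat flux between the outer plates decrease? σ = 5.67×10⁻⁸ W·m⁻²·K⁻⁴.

Without shield: q₀ = σΔ(T⁴)/(1/ε₁+1/ε₂−1) with denominator 1.652.
With shield the two gaps are in series; the resistances add: (1/ε₁+1/ε_s−1)+(1/ε_s+1/ε₂−1) = 2.517+2.896 = 5.413.
Heat-flux ratio q₀/q = 5.413/1.652.

factor ≈ 3.28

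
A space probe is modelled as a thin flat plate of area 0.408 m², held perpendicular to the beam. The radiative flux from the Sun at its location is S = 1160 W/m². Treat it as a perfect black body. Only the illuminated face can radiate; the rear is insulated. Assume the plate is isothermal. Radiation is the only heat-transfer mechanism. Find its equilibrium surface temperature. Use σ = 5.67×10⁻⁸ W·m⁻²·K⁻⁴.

T ≈ 378 K

At equilibrium, absorbed power = emitted power.
Absorbing cross-section = A = 0.4080 m²; emitting surface = A = 0.4080 m² (ratio 1).
S·A_cross = εσ·A_surf·T⁴  ⇒  T⁴ = S/(1σ).
T⁴ = 1.00·1160/(1·5.67×10⁻⁸) = 2.046×10¹⁰ K⁴.
T = (2.046×10¹⁰)^(1/4).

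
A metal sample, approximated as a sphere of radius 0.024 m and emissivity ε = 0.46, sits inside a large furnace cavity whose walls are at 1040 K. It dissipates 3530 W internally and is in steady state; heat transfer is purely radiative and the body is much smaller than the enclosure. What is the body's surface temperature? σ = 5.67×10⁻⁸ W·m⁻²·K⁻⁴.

T ≈ 2110 K

For a small grey body in a large enclosure, net radiated power = εσA(T⁴ − T_w⁴).
Steady state: P = εσA(T⁴ − T_w⁴) with A = 4πr² = 0.007238 m².
T⁴ = P/(εσA) + T_w⁴ = 3530/(0.46·5.67×10⁻⁸·0.007238) + (1040)⁴
    = 1.870×10¹³ + 1.170×10¹² = 1.987×10¹³ K⁴.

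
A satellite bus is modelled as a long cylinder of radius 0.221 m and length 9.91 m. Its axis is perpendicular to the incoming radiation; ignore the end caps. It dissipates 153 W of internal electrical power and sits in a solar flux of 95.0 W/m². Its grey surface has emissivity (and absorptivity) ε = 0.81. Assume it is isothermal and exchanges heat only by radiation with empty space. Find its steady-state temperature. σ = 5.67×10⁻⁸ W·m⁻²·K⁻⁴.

At steady state, absorbed solar power + internal power = radiated power.
Absorbed: α·S·A_cross = 0.81·95.0·4.380 = 337.1 W (cross-section 2rL).
Total input = 337.1 + 153 = 490.1 W.
Radiated: εσ·A_surf·T⁴ with A_surf = 2πrL = 13.76 m².
T⁴ = 490.1/(0.81·5.67×10⁻⁸·13.76) = 7.754×10⁸ K⁴.

T ≈ 167 K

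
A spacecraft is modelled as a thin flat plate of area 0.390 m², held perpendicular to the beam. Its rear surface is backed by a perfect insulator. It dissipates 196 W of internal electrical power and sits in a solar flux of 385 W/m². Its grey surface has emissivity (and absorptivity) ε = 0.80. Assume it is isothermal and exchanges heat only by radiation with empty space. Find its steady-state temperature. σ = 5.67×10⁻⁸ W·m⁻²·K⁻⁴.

T ≈ 366 K

At steady state, absorbed solar power + internal power = radiated power.
Absorbed: α·S·A_cross = 0.80·385·0.3900 = 120.1 W (cross-section A).
Total input = 120.1 + 196 = 316.1 W.
Radiated: εσ·A_surf·T⁴ with A_surf = A = 0.3900 m².
T⁴ = 316.1/(0.80·5.67×10⁻⁸·0.3900) = 1.787×10¹⁰ K⁴.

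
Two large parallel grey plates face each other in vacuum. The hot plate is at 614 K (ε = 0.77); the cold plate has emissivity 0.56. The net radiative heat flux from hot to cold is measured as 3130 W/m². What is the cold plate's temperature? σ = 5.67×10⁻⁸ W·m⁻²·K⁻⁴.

q = σ(T₁⁴ − T₂⁴)/(1/ε₁ + 1/ε₂ − 1); denominator = 2.084.
T₂⁴ = T₁⁴ − q·(1/ε₁+1/ε₂−1)/σ = 1.421×10¹¹ − 3130·2.084/5.67×10⁻⁸
    = 2.706×10¹⁰ K⁴.

T₂ ≈ 406 K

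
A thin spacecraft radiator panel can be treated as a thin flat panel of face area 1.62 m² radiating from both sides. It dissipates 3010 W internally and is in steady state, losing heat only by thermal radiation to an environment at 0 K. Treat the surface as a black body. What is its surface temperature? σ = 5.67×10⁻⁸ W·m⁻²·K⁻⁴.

Steady state: internal power = radiated power, P = εσA T⁴.
Radiating area A = 2·1.62 = 3.240 m².
T⁴ = P/(εσA) = 3010/(1.0·5.67×10⁻⁸·3.240) = 1.638×10¹⁰ K⁴.
T = (1.638×10¹⁰)^(1/4).

T ≈ 358 K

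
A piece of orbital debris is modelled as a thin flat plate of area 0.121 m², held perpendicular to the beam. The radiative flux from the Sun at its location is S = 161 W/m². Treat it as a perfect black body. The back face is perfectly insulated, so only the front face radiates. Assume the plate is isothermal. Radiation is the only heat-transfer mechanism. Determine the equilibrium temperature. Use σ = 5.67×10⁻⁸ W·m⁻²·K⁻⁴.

At equilibrium, absorbed power = emitted power.
Absorbing cross-section = A = 0.1210 m²; emitting surface = A = 0.1210 m² (ratio 1).
S·A_cross = εσ·A_surf·T⁴  ⇒  T⁴ = S/(1σ).
T⁴ = 1.00·161/(1·5.67×10⁻⁸) = 2.840×10⁹ K⁴.
T = (2.840×10⁹)^(1/4).

T ≈ 231 K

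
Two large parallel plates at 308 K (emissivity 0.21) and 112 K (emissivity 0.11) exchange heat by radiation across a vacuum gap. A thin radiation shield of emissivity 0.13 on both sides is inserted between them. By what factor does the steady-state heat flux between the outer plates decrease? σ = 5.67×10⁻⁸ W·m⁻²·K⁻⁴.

factor ≈ 2.12

Without shield: q₀ = σΔ(T⁴)/(1/ε₁+1/ε₂−1) with denominator 12.85.
With shield the two gaps are in series; the resistances add: (1/ε₁+1/ε_s−1)+(1/ε_s+1/ε₂−1) = 11.45+15.78 = 27.24.
Heat-flux ratio q₀/q = 27.24/12.85.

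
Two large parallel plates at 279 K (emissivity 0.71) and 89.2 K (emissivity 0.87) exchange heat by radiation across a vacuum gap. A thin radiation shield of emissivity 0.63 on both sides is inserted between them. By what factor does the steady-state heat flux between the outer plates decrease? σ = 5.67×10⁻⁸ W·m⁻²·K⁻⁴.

Without shield: q₀ = σΔ(T⁴)/(1/ε₁+1/ε₂−1) with denominator 1.558.
With shield the two gaps are in series; the resistances add: (1/ε₁+1/ε_s−1)+(1/ε_s+1/ε₂−1) = 1.996+1.737 = 3.732.
Heat-flux ratio q₀/q = 3.732/1.558.

factor ≈ 2.40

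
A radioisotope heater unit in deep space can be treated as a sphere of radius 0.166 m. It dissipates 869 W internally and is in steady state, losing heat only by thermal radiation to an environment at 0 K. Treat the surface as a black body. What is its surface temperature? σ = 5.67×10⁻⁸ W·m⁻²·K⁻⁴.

T ≈ 459 K

Steady state: internal power = radiated power, P = εσA T⁴.
Radiating area A = 4πr² = 0.3463 m².
T⁴ = P/(εσA) = 869/(1.0·5.67×10⁻⁸·0.3463) = 4.426×10¹⁰ K⁴.
T = (4.426×10¹⁰)^(1/4).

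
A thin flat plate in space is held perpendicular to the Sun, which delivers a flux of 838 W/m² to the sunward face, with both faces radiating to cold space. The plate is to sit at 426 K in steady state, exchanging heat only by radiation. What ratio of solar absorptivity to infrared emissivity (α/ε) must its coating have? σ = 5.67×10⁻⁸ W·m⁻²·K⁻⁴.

α/ε ≈ 4.46

Balance: αS·A = εσ·2A·T⁴ ⇒ α/ε = 2σT⁴/S.
α/ε = 2·5.67×10⁻⁸·(426)⁴/838 = 2·5.67×10⁻⁸·3.293×10¹⁰/838.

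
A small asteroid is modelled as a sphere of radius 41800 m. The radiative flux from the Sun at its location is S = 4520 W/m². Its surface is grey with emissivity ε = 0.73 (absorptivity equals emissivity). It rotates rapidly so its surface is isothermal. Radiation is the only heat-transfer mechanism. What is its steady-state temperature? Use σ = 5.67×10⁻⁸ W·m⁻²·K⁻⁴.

T ≈ 376 K

At equilibrium, absorbed power = emitted power.
Absorbing cross-section = πr² = 5.489×10⁹ m²; emitting surface = 4πr² = 2.196×10¹⁰ m² (ratio 4).
εS·A_cross = εσ·A_surf·T⁴  ⇒  T⁴ = S/(4σ)   (ε cancels).
T⁴ = 4520/(4·5.67×10⁻⁸) = 1.993×10¹⁰ K⁴.
T = (1.993×10¹⁰)^(1/4).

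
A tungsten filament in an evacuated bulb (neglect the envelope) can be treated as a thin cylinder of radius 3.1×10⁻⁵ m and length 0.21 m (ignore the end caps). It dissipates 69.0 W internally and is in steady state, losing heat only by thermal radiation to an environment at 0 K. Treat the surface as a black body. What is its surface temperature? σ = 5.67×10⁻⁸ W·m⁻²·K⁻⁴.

Steady state: internal power = radiated power, P = εσA T⁴.
Radiating area A = 2πrL = 4.090×10⁻⁵ m².
T⁴ = P/(εσA) = 69.0/(1.0·5.67×10⁻⁸·4.090×10⁻⁵) = 2.975×10¹³ K⁴.
T = (2.975×10¹³)^(1/4).

T ≈ 2340 K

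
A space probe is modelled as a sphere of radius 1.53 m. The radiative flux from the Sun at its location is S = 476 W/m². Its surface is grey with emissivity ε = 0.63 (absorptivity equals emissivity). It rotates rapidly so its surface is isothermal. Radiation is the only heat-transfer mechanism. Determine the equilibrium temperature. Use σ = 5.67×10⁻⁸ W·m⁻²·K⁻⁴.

At equilibrium, absorbed power = emitted power.
Absorbing cross-section = πr² = 7.354 m²; emitting surface = 4πr² = 29.42 m² (ratio 4).
εS·A_cross = εσ·A_surf·T⁴  ⇒  T⁴ = S/(4σ)   (ε cancels).
T⁴ = 476/(4·5.67×10⁻⁸) = 2.099×10⁹ K⁴.
T = (2.099×10⁹)^(1/4).

T ≈ 214 K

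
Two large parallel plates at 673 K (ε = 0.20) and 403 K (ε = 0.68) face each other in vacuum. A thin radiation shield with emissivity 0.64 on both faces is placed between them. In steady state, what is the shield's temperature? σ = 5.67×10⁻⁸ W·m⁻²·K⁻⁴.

T_s ≈ 522 K

In steady state the net flux on the hot side equals that on the cold side.
σ(T₁⁴−T_s⁴)/D₁ = σ(T_s⁴−T₂⁴)/D₂, with D₁ = 1/ε₁+1/ε_s−1 = 5.562, D₂ = 1/ε_s+1/ε₂−1 = 2.033.
Solve for T_s⁴: T_s⁴ = (D₂·T₁⁴ + D₁·T₂⁴)/(D₁+D₂) = 7.423×10¹⁰ K⁴.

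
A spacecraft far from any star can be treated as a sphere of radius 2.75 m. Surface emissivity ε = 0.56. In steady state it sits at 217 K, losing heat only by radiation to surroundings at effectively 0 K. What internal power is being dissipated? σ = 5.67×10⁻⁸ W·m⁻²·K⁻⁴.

Steady state: P = εσA T⁴.
A = 4πr² = 95.03 m²; T⁴ = (217)⁴ = 2.217×10⁹ K⁴.
P = 0.56 × 5.67×10⁻⁸ × 95.03 × 2.217×10⁹.

P ≈ 6690 W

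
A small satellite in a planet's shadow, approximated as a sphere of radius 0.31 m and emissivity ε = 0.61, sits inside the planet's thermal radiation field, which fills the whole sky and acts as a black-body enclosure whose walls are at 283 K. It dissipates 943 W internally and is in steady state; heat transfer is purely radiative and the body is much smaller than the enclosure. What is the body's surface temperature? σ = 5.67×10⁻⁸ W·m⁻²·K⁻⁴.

For a small grey body in a large enclosure, net radiated power = εσA(T⁴ − T_w⁴).
Steady state: P = εσA(T⁴ − T_w⁴) with A = 4πr² = 1.208 m².
T⁴ = P/(εσA) + T_w⁴ = 943/(0.61·5.67×10⁻⁸·1.208) + (283)⁴
    = 2.258×10¹⁰ + 6.414×10⁹ = 2.899×10¹⁰ K⁴.

T ≈ 413 K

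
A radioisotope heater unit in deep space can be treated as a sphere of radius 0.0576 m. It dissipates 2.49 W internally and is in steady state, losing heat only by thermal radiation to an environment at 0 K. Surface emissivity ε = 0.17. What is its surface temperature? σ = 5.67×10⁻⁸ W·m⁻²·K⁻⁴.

T ≈ 281 K

Steady state: internal power = radiated power, P = εσA T⁴.
Radiating area A = 4πr² = 0.04169 m².
T⁴ = P/(εσA) = 2.49/(0.17·5.67×10⁻⁸·0.04169) = 6.196×10⁹ K⁴.
T = (6.196×10⁹)^(1/4).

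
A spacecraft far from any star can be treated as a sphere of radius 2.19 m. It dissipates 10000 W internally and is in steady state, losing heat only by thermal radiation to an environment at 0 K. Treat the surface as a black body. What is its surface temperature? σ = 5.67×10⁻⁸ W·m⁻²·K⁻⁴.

Steady state: internal power = radiated power, P = εσA T⁴.
Radiating area A = 4πr² = 60.27 m².
T⁴ = P/(εσA) = 10000/(1.0·5.67×10⁻⁸·60.27) = 2.926×10⁹ K⁴.
T = (2.926×10⁹)^(1/4).

T ≈ 233 K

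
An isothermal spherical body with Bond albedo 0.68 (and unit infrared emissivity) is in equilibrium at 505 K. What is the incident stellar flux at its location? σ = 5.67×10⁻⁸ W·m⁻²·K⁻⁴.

S ≈ 46100 W/m²

(1−a)S·πr² = σ·4πr²·T⁴ ⇒ S = 4σT⁴/(1−a).
S = 4·5.67×10⁻⁸·6.504×10¹⁰/0.320.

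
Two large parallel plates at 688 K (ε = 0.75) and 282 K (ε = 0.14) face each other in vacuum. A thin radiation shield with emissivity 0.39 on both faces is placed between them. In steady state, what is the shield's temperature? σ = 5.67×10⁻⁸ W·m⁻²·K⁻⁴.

T_s ≈ 642 K

In steady state the net flux on the hot side equals that on the cold side.
σ(T₁⁴−T_s⁴)/D₁ = σ(T_s⁴−T₂⁴)/D₂, with D₁ = 1/ε₁+1/ε_s−1 = 2.897, D₂ = 1/ε_s+1/ε₂−1 = 8.707.
Solve for T_s⁴: T_s⁴ = (D₂·T₁⁴ + D₁·T₂⁴)/(D₁+D₂) = 1.697×10¹¹ K⁴.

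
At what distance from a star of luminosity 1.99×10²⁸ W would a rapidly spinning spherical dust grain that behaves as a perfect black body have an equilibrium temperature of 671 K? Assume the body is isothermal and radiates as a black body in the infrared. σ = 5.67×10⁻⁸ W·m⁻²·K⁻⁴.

d ≈ 1.86×10¹¹ m

For an isothermal black-emitting sphere, (1−a)S·πr² = σ·4πr²·T⁴ ⇒ S = 4σT⁴/(1−a).
S = 4·5.67×10⁻⁸·(671)⁴/1.00 = 45980 W/m².
Flux falls as S = L/(4πd²), so d = √(L/(4πS)) = √(1.99×10²⁸/(4π·45980)).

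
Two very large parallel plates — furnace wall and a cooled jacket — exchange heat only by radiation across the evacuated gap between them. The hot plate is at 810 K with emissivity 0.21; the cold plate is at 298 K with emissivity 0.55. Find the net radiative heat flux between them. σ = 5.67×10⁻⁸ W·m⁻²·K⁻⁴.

For two infinite grey parallel plates, q = σ(T₁⁴ − T₂⁴)/(1/ε₁ + 1/ε₂ − 1).
T₁⁴ − T₂⁴ = 4.305×10¹¹ − 7.886×10⁹ = 4.226×10¹¹ K⁴.
1/ε₁ + 1/ε₂ − 1 = 4.762 + 1.818 − 1 = 5.580.
q = 5.67×10⁻⁸ × 4.226×10¹¹ / 5.580.

q ≈ 4290 W/m²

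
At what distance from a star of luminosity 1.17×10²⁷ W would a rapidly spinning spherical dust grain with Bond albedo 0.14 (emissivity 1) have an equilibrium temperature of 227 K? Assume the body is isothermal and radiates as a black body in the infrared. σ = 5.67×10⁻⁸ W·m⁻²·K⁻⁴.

d ≈ 3.65×10¹¹ m

For an isothermal black-emitting sphere, (1−a)S·πr² = σ·4πr²·T⁴ ⇒ S = 4σT⁴/(1−a).
S = 4·5.67×10⁻⁸·(227)⁴/0.860 = 700.2 W/m².
Flux falls as S = L/(4πd²), so d = √(L/(4πS)) = √(1.17×10²⁷/(4π·700.2)).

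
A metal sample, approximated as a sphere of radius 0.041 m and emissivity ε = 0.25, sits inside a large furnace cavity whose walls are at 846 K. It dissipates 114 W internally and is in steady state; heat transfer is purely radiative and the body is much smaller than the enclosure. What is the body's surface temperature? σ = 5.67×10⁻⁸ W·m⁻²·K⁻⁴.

T ≈ 972 K

For a small grey body in a large enclosure, net radiated power = εσA(T⁴ − T_w⁴).
Steady state: P = εσA(T⁴ − T_w⁴) with A = 4πr² = 0.02112 m².
T⁴ = P/(εσA) + T_w⁴ = 114/(0.25·5.67×10⁻⁸·0.02112) + (846)⁴
    = 3.807×10¹¹ + 5.122×10¹¹ = 8.930×10¹¹ K⁴.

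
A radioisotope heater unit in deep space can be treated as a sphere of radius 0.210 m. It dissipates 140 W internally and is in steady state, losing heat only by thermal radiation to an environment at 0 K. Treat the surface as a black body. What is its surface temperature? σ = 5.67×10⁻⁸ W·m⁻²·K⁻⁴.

Steady state: internal power = radiated power, P = εσA T⁴.
Radiating area A = 4πr² = 0.5542 m².
T⁴ = P/(εσA) = 140/(1.0·5.67×10⁻⁸·0.5542) = 4.456×10⁹ K⁴.
T = (4.456×10⁹)^(1/4).

T ≈ 258 K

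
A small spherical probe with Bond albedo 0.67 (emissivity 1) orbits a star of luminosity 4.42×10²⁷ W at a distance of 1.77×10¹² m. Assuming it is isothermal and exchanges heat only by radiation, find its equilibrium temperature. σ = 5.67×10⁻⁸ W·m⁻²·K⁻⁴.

First find the stellar flux at distance d: S = L/(4πd²) = 4.42×10²⁷/(4π·(1.77×10¹²)²) = 112.3 W/m².
For an isothermal sphere, absorbed (1−a)S·πr² = emitted σ·4πr²·T⁴, so T⁴ = (1−a)S/(4σ).
T⁴ = 0.330·112.3/(4·5.67×10⁻⁸) = 1.634×10⁸ K⁴.

T ≈ 113 K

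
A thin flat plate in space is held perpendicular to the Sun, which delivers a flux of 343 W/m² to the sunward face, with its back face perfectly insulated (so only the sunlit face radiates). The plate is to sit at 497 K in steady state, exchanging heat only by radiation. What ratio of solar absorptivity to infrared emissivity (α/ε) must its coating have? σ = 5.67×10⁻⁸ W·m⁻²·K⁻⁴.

α/ε ≈ 10.1

Balance: αS·A = εσ·1A·T⁴ ⇒ α/ε = σT⁴/S.
α/ε = 5.67×10⁻⁸·(497)⁴/343 = 5.67×10⁻⁸·6.101×10¹⁰/343.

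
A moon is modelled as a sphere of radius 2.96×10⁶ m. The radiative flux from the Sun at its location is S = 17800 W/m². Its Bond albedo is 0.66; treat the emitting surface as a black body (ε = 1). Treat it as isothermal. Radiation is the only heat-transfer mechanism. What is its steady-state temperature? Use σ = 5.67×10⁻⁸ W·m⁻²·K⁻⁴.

T ≈ 404 K

At equilibrium, absorbed power = emitted power.
Absorbing cross-section = πr² = 2.753×10¹³ m²; emitting surface = 4πr² = 1.101×10¹⁴ m² (ratio 4).
(1−a)S·A_cross = εσ·A_surf·T⁴  ⇒  T⁴ = (1−a)S/(4σ).
T⁴ = 0.340·17800/(4·5.67×10⁻⁸) = 2.668×10¹⁰ K⁴.
T = (2.668×10¹⁰)^(1/4).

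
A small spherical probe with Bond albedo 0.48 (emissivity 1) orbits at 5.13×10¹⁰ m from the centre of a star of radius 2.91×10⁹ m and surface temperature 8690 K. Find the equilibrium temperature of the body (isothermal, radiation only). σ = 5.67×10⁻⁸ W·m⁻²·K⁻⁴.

The star's surface emits σT_*⁴; at distance d the flux is S = σT_*⁴(R_*/d)².
S = 5.67×10⁻⁸·(8690)⁴·(2.91×10⁹/5.13×10¹⁰)² = 1.040×10⁶ W/m².
For an isothermal sphere T⁴ = (1−a)S/(4σ) = 2.385×10¹² K⁴.

T ≈ 1240 K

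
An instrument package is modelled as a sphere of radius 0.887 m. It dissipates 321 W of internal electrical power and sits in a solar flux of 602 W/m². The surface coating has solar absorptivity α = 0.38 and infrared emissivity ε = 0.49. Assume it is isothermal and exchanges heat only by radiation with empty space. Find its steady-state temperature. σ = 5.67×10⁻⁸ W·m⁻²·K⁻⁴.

At steady state, absorbed solar power + internal power = radiated power.
Absorbed: α·S·A_cross = 0.38·602·2.472 = 565.4 W (cross-section πr²).
Total input = 565.4 + 321 = 886.4 W.
Radiated: εσ·A_surf·T⁴ with A_surf = 4πr² = 9.887 m².
T⁴ = 886.4/(0.49·5.67×10⁻⁸·9.887) = 3.227×10⁹ K⁴.

T ≈ 238 K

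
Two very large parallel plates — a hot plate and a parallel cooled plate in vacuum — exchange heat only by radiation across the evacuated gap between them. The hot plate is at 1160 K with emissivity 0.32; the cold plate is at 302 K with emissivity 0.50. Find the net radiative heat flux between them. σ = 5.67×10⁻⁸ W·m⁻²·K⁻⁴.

q ≈ 24800 W/m²

For two infinite grey parallel plates, q = σ(T₁⁴ − T₂⁴)/(1/ε₁ + 1/ε₂ − 1).
T₁⁴ − T₂⁴ = 1.811×10¹² − 8.318×10⁹ = 1.802×10¹² K⁴.
1/ε₁ + 1/ε₂ − 1 = 3.125 + 2.000 − 1 = 4.125.
q = 5.67×10⁻⁸ × 1.802×10¹² / 4.125.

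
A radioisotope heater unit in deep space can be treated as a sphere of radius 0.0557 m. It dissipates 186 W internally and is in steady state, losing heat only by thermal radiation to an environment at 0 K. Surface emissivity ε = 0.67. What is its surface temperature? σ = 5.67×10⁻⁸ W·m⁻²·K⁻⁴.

T ≈ 595 K

Steady state: internal power = radiated power, P = εσA T⁴.
Radiating area A = 4πr² = 0.03899 m².
T⁴ = P/(εσA) = 186/(0.67·5.67×10⁻⁸·0.03899) = 1.256×10¹¹ K⁴.
T = (1.256×10¹¹)^(1/4).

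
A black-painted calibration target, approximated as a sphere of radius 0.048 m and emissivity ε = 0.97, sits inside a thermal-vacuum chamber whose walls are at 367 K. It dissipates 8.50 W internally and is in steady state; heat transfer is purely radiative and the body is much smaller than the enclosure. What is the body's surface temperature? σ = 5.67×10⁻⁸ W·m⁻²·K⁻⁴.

T ≈ 391 K

For a small grey body in a large enclosure, net radiated power = εσA(T⁴ − T_w⁴).
Steady state: P = εσA(T⁴ − T_w⁴) with A = 4πr² = 0.02895 m².
T⁴ = P/(εσA) + T_w⁴ = 8.50/(0.97·5.67×10⁻⁸·0.02895) + (367)⁴
    = 5.338×10⁹ + 1.814×10¹⁰ = 2.348×10¹⁰ K⁴.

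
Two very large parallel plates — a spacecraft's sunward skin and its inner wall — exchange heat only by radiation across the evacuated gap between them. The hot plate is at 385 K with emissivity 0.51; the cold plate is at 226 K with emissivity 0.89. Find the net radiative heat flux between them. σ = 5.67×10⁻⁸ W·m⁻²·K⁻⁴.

For two infinite grey parallel plates, q = σ(T₁⁴ − T₂⁴)/(1/ε₁ + 1/ε₂ − 1).
T₁⁴ − T₂⁴ = 2.197×10¹⁰ − 2.609×10⁹ = 1.936×10¹⁰ K⁴.
1/ε₁ + 1/ε₂ − 1 = 1.961 + 1.124 − 1 = 2.084.
q = 5.67×10⁻⁸ × 1.936×10¹⁰ / 2.084.

q ≈ 527 W/m²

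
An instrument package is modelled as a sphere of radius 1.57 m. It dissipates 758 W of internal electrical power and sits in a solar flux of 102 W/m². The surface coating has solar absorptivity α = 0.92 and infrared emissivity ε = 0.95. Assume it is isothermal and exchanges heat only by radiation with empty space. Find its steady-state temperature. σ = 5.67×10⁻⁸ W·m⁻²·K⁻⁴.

T ≈ 173 K

At steady state, absorbed solar power + internal power = radiated power.
Absorbed: α·S·A_cross = 0.92·102·7.744 = 726.7 W (cross-section πr²).
Total input = 726.7 + 758 = 1485 W.
Radiated: εσ·A_surf·T⁴ with A_surf = 4πr² = 30.97 m².
T⁴ = 1485/(0.95·5.67×10⁻⁸·30.97) = 8.898×10⁸ K⁴.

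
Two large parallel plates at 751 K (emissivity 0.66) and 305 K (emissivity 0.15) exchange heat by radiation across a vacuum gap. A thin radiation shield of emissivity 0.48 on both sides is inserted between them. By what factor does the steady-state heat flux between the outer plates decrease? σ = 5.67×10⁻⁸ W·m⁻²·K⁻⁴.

Without shield: q₀ = σΔ(T⁴)/(1/ε₁+1/ε₂−1) with denominator 7.182.
With shield the two gaps are in series; the resistances add: (1/ε₁+1/ε_s−1)+(1/ε_s+1/ε₂−1) = 2.598+7.750 = 10.35.
Heat-flux ratio q₀/q = 10.35/7.182.

factor ≈ 1.44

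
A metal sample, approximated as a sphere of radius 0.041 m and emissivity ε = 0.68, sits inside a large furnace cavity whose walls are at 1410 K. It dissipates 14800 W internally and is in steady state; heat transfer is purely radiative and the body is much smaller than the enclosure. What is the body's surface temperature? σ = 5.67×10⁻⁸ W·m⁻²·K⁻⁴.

T ≈ 2170 K

For a small grey body in a large enclosure, net radiated power = εσA(T⁴ − T_w⁴).
Steady state: P = εσA(T⁴ − T_w⁴) with A = 4πr² = 0.02112 m².
T⁴ = P/(εσA) + T_w⁴ = 14800/(0.68·5.67×10⁻⁸·0.02112) + (1410)⁴
    = 1.817×10¹³ + 3.953×10¹² = 2.212×10¹³ K⁴.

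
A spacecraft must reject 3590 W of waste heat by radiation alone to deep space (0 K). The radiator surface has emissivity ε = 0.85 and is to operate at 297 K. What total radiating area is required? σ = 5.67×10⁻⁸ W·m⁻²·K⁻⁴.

P = εσA T⁴ ⇒ A = P/(εσT⁴).
T⁴ = 7.781×10⁹ K⁴.
A = 3590/(0.85 × 5.67×10⁻⁸ × 7.781×10⁹).

A ≈ 9.57 m²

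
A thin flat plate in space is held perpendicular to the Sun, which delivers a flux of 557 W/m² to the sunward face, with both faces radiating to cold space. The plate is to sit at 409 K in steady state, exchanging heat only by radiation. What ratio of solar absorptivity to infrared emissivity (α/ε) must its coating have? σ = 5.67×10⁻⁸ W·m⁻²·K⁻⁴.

α/ε ≈ 5.70

Balance: αS·A = εσ·2A·T⁴ ⇒ α/ε = 2σT⁴/S.
α/ε = 2·5.67×10⁻⁸·(409)⁴/557 = 2·5.67×10⁻⁸·2.798×10¹⁰/557.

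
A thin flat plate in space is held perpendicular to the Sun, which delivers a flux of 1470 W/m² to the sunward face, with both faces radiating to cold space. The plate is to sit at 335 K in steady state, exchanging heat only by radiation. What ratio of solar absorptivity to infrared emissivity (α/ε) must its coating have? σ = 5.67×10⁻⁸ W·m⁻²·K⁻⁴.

Balance: αS·A = εσ·2A·T⁴ ⇒ α/ε = 2σT⁴/S.
α/ε = 2·5.67×10⁻⁸·(335)⁴/1470 = 2·5.67×10⁻⁸·1.259×10¹⁰/1470.

α/ε ≈ 0.972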